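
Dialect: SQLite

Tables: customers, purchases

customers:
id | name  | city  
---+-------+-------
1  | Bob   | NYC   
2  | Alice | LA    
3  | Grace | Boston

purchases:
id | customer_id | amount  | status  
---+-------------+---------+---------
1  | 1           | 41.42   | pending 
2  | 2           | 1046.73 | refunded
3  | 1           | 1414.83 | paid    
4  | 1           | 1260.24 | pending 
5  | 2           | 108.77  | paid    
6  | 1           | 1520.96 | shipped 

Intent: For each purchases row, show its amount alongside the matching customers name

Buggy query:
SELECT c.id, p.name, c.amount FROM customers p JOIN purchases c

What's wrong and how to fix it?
Bug: JOIN with no ON clause produces a cartesian product; every purchases row pairs with every customers row

Fix: Specify the join condition linking the foreign key to the parent id

Corrected query:
SELECT c.id, p.name, c.amount FROM customers p JOIN purchases c ON c.customer_id = p.id

Result:
id | name  | amount 
---+-------+--------
1  | Bob   | 41.42  
2  | Alice | 1046.73
3  | Bob   | 1414.83
4  | Bob   | 1260.24
5  | Alice | 108.77 
6  | Bob   | 1520.96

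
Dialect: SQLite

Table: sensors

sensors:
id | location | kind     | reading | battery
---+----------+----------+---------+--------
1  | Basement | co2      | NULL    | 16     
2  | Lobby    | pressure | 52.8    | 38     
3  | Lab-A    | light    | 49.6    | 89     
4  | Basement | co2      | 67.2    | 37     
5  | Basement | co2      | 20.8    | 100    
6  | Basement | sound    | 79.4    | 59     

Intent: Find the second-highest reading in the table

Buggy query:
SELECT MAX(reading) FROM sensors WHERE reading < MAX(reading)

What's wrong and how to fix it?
Bug: The inner MAX is an aggregate inside WHERE, which is not allowed

Fix: Put the inner MAX in a scalar subquery

Corrected query:
SELECT MAX(reading) FROM sensors WHERE reading < (SELECT MAX(reading) FROM sensors)

Result:
MAX(reading)
------------
67.2        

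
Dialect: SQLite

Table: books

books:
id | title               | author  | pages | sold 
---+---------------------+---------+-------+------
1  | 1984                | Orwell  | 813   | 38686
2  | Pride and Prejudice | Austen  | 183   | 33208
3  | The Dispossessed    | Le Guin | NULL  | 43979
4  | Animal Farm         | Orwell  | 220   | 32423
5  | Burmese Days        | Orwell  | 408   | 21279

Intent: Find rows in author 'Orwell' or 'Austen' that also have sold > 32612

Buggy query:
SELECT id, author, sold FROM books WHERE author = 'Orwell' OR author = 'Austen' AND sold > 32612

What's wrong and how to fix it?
Bug: AND binds tighter than OR, so this parses as author = 'Orwell' OR (author = 'Austen' AND sold > 32612)

Fix: Group the OR with parentheses (or use IN), then AND the threshold

Corrected query:
SELECT id, author, sold FROM books WHERE (author = 'Orwell' OR author = 'Austen') AND sold > 32612

Result:
id | author | sold 
---+--------+------
1  | Orwell | 38686
2  | Austen | 33208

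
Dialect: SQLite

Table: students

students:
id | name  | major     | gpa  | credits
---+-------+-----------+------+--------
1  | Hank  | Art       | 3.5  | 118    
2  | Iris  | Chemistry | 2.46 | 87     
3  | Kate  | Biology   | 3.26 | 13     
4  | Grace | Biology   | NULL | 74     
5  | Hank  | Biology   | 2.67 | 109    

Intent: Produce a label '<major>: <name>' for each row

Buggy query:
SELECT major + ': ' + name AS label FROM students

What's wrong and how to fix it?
Bug: SQLite uses || for string concatenation; + coerces text to numbers (yielding 0)

Fix: Replace + with || to concatenate text

Corrected query:
SELECT major || ': ' || name AS label FROM students

Result:
label          
---------------
Art: Hank      
Chemistry: Iris
Biology: Kate  
Biology: Grace 
Biology: Hank  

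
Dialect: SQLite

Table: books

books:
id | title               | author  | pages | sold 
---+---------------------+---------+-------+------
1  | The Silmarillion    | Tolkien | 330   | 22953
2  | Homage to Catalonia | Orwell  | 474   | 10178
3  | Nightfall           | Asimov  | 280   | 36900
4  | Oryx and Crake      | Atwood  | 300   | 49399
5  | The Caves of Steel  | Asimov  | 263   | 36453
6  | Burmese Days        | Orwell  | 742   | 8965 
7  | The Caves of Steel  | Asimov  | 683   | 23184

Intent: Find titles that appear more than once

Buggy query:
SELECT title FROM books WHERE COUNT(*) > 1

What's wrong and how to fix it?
Bug: COUNT(*) is an aggregate and cannot be used in WHERE

Fix: Group first, then use HAVING for the count condition

Corrected query:
SELECT title FROM books GROUP BY title HAVING COUNT(*) > 1

Result:
title             
------------------
The Caves of Steel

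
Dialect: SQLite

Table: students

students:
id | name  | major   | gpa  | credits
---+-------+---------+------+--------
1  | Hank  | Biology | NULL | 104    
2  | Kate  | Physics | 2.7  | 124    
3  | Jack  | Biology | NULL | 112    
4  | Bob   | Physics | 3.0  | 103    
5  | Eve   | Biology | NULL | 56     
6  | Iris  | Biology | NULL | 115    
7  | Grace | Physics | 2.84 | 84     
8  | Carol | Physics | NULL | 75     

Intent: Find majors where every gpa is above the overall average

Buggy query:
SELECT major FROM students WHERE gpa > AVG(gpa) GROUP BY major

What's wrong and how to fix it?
Bug: WHERE evaluates per row before aggregation, so AVG() is unavailable

Fix: Use a subquery for AVG and a HAVING MIN(...) filter so the condition holds for every row in the group

Corrected query:
SELECT major FROM students GROUP BY major HAVING MIN(gpa) > (SELECT AVG(gpa) FROM students)

Result:
(no rows)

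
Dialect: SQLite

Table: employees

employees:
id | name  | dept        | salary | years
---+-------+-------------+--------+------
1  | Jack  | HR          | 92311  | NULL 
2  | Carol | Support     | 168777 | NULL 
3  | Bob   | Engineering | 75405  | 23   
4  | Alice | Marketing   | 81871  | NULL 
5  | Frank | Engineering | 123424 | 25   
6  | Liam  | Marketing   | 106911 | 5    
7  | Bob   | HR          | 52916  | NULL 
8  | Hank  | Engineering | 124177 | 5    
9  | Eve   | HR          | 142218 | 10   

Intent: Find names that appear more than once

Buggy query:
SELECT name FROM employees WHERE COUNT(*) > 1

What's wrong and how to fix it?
Bug: WHERE can't reference COUNT(*); aggregates are computed after WHERE

Fix: Group first, then use HAVING for the count condition

Corrected query:
SELECT name FROM employees GROUP BY name HAVING COUNT(*) > 1

Result:
name
----
Bob 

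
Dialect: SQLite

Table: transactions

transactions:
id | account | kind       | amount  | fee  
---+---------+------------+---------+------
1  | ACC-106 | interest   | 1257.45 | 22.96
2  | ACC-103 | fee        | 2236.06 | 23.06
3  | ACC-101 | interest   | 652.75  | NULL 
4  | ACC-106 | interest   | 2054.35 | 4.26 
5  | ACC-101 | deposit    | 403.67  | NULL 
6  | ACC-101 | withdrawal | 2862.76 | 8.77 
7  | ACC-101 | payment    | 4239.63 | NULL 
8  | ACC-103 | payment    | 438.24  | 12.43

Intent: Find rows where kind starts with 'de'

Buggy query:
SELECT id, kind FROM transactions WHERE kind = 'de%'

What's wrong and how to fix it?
Bug: '=' compares the literal string including the % character; pattern matching needs LIKE

Fix: Use LIKE for wildcard pattern matching

Corrected query:
SELECT id, kind FROM transactions WHERE kind LIKE 'de%'

Result:
id | kind   
---+--------
5  | deposit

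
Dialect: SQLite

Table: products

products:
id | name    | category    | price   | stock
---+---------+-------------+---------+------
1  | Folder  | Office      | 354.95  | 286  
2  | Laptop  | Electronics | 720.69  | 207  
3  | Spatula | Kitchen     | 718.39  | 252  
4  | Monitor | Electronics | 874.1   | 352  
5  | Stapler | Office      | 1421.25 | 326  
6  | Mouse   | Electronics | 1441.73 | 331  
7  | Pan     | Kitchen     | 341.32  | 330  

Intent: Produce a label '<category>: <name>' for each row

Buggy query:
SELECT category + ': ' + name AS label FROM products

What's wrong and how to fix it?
Bug: SQLite uses || for string concatenation; + coerces text to numbers (yielding 0)

Fix: Use the || operator for string concatenation

Corrected query:
SELECT category || ': ' || name AS label FROM products

Result:
label               
--------------------
Office: Folder      
Electronics: Laptop 
Kitchen: Spatula    
Electronics: Monitor
Office: Stapler     
Electronics: Mouse  
Kitchen: Pan        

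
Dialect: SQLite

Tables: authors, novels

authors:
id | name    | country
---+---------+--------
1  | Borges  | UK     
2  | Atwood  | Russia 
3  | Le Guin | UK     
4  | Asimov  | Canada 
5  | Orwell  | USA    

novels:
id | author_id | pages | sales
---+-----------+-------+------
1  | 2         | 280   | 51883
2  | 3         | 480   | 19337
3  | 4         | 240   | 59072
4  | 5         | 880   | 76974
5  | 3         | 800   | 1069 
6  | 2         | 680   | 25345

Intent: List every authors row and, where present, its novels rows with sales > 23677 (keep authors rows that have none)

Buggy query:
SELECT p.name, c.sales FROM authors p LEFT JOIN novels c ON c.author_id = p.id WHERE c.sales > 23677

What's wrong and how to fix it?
Bug: A WHERE condition on the right-hand table after LEFT JOIN drops unmatched parents

Fix: Put 'c.sales > 23677' in the JOIN's ON clause instead of WHERE

Corrected query:
SELECT p.name, c.sales FROM authors p LEFT JOIN novels c ON c.author_id = p.id AND c.sales > 23677

Result:
name    | sales
--------+------
Borges  | NULL 
Atwood  | 25345
Atwood  | 51883
Le Guin | NULL 
Asimov  | 59072
Orwell  | 76974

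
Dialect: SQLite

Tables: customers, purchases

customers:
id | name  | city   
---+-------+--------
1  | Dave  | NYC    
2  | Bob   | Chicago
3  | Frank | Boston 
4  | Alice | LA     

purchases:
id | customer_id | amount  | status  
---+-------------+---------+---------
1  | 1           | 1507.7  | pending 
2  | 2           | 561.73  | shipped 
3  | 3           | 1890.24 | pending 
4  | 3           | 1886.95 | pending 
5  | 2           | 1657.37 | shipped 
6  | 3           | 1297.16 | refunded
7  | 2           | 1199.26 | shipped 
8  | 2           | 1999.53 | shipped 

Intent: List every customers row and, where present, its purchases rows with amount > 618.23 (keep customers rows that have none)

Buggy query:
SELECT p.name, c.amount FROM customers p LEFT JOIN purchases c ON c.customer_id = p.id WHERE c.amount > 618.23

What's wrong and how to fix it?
Bug: Filtering c.amount in WHERE discards the NULL rows produced by LEFT JOIN, turning it into an inner join

Fix: Put 'c.amount > 618.23' in the JOIN's ON clause instead of WHERE

Corrected query:
SELECT p.name, c.amount FROM customers p LEFT JOIN purchases c ON c.customer_id = p.id AND c.amount > 618.23

Result:
name  | amount 
------+--------
Dave  | 1507.7 
Bob   | 1199.26
Bob   | 1657.37
Bob   | 1999.53
Frank | 1297.16
Frank | 1886.95
Frank | 1890.24
Alice | NULL   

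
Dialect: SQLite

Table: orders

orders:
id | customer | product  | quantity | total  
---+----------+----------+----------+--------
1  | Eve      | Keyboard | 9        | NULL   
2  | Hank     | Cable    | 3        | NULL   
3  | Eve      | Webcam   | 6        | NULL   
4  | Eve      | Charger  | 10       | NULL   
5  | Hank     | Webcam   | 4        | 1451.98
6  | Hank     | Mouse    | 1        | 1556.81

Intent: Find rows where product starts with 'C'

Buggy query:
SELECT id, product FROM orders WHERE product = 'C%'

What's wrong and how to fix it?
Bug: Wildcards only work with LIKE; '=' treats '%' as a literal character

Fix: Replace '=' with LIKE so 'C%' is treated as a pattern

Corrected query:
SELECT id, product FROM orders WHERE product LIKE 'C%'

Result:
id | product
---+--------
2  | Cable  
4  | Charger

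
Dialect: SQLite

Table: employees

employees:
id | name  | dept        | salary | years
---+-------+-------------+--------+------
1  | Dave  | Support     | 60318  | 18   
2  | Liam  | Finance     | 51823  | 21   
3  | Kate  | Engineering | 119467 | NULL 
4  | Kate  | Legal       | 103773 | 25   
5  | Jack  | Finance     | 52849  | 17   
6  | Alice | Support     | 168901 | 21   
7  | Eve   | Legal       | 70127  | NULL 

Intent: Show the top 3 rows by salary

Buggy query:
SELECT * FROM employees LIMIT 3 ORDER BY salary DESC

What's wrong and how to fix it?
Bug: LIMIT must come after ORDER BY

Fix: Sort with ORDER BY, then apply LIMIT

Corrected query:
SELECT * FROM employees ORDER BY salary DESC LIMIT 3

Result:
id | name  | dept        | salary | years
---+-------+-------------+--------+------
6  | Alice | Support     | 168901 | 21   
3  | Kate  | Engineering | 119467 | NULL 
4  | Kate  | Legal       | 103773 | 25   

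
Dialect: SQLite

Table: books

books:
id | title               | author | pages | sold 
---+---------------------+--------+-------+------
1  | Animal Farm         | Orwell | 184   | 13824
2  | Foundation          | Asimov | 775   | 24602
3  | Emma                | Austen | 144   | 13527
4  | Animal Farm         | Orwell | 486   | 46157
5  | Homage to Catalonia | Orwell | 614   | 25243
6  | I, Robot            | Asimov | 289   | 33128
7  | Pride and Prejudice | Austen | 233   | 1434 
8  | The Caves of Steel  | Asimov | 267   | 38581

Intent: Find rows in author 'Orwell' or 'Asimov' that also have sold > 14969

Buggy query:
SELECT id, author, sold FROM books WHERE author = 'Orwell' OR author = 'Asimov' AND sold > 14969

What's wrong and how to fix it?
Bug: Without parentheses, AND is evaluated before OR, so the sold filter only applies to the 'Asimov' branch

Fix: Group the OR with parentheses (or use IN), then AND the threshold

Corrected query:
SELECT id, author, sold FROM books WHERE (author = 'Orwell' OR author = 'Asimov') AND sold > 14969

Result:
id | author | sold 
---+--------+------
2  | Asimov | 24602
4  | Orwell | 46157
5  | Orwell | 25243
6  | Asimov | 33128
8  | Asimov | 38581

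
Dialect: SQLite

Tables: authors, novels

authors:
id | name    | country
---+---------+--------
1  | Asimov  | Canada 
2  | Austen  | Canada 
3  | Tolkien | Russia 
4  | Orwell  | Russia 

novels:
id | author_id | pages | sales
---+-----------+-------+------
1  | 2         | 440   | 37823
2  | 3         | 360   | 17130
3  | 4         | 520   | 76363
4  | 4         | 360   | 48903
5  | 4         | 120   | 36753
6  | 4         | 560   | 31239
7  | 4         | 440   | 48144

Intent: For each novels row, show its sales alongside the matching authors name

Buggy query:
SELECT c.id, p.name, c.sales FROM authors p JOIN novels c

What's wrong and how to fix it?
Bug: JOIN with no ON clause produces a cartesian product; every novels row pairs with every authors row

Fix: Add ON c.author_id = p.id to the JOIN

Corrected query:
SELECT c.id, p.name, c.sales FROM authors p JOIN novels c ON c.author_id = p.id

Result:
id | name    | sales
---+---------+------
1  | Austen  | 37823
2  | Tolkien | 17130
3  | Orwell  | 76363
4  | Orwell  | 48903
5  | Orwell  | 36753
6  | Orwell  | 31239
7  | Orwell  | 48144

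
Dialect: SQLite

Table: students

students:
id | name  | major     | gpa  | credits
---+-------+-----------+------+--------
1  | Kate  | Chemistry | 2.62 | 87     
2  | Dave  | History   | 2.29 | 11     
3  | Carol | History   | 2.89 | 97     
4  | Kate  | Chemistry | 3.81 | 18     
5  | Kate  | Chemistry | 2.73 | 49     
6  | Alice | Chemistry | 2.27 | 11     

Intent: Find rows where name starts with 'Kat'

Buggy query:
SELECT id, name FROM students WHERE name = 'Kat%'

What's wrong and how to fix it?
Bug: '=' compares the literal string including the % character; pattern matching needs LIKE

Fix: Use LIKE for wildcard pattern matching

Corrected query:
SELECT id, name FROM students WHERE name LIKE 'Kat%'

Result:
id | name
---+-----
1  | Kate
4  | Kate
5  | Kate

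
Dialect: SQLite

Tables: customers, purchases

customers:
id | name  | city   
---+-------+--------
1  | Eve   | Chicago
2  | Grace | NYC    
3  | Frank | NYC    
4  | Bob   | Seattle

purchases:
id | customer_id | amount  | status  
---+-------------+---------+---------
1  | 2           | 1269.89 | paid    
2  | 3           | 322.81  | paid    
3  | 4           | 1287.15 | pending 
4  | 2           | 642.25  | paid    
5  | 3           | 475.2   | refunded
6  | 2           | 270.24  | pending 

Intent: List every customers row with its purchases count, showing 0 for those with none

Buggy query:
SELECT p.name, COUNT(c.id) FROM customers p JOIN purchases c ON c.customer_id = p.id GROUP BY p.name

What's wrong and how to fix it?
Bug: INNER JOIN drops customers rows that have no matching purchases rows

Fix: Use LEFT JOIN so parents without children still appear (COUNT(c.id) gives 0)

Corrected query:
SELECT p.name, COUNT(c.id) FROM customers p LEFT JOIN purchases c ON c.customer_id = p.id GROUP BY p.name

Result:
name  | COUNT(c.id)
------+------------
Bob   | 1          
Eve   | 0          
Frank | 2          
Grace | 3          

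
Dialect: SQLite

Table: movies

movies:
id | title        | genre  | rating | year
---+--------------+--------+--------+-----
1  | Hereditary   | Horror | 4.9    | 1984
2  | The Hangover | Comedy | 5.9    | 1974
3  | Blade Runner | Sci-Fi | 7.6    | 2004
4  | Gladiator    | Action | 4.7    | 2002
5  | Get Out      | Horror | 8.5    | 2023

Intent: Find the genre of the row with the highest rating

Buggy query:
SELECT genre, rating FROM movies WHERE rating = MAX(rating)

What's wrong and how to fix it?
Bug: MAX(rating) is an aggregate and cannot be used directly in WHERE

Fix: Wrap MAX in a scalar subquery so WHERE compares against a single value

Corrected query:
SELECT genre, rating FROM movies WHERE rating = (SELECT MAX(rating) FROM movies)

Result:
genre  | rating
-------+-------
Horror | 8.5   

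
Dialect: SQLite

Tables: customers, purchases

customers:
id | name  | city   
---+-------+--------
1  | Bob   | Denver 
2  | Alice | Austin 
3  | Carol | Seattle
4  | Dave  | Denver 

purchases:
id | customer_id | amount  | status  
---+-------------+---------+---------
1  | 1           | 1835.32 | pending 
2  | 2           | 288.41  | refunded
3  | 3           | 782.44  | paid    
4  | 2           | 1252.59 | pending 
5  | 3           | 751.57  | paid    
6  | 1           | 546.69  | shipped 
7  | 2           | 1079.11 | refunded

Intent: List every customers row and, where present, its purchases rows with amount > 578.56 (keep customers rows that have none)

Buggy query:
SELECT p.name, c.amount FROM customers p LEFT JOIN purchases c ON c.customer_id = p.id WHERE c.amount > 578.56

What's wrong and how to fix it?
Bug: A WHERE condition on the right-hand table after LEFT JOIN drops unmatched parents

Fix: Move the right-table condition into the ON clause so unmatched parents are kept

Corrected query:
SELECT p.name, c.amount FROM customers p LEFT JOIN purchases c ON c.customer_id = p.id AND c.amount > 578.56

Result:
name  | amount 
------+--------
Bob   | 1835.32
Alice | 1079.11
Alice | 1252.59
Carol | 751.57 
Carol | 782.44 
Dave  | NULL   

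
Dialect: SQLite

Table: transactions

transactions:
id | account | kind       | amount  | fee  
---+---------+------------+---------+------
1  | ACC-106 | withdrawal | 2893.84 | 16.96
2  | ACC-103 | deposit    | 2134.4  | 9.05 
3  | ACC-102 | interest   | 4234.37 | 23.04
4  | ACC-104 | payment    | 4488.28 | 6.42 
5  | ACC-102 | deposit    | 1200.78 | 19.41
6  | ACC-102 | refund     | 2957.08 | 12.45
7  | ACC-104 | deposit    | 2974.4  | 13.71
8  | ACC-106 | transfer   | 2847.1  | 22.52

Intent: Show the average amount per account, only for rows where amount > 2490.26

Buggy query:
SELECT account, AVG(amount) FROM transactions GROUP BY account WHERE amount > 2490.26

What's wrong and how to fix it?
Bug: WHERE cannot follow GROUP BY

Fix: Place WHERE between FROM and GROUP BY

Corrected query:
SELECT account, AVG(amount) FROM transactions WHERE amount > 2490.26 GROUP BY account

Result:
account | AVG(amount)
--------+------------
ACC-102 | 3595.725   
ACC-104 | 3731.34    
ACC-106 | 2870.47    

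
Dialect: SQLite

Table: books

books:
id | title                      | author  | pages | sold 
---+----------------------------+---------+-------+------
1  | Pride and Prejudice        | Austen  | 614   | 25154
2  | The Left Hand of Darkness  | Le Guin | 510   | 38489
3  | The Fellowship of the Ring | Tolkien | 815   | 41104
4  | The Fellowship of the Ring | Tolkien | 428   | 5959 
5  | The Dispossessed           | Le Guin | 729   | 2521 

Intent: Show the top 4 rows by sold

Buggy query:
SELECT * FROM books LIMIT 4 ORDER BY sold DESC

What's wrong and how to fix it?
Bug: LIMIT must come after ORDER BY

Fix: Swap the clauses: ORDER BY first, then LIMIT

Corrected query:
SELECT * FROM books ORDER BY sold DESC LIMIT 4

Result:
id | title                      | author  | pages | sold 
---+----------------------------+---------+-------+------
3  | The Fellowship of the Ring | Tolkien | 815   | 41104
2  | The Left Hand of Darkness  | Le Guin | 510   | 38489
1  | Pride and Prejudice        | Austen  | 614   | 25154
4  | The Fellowship of the Ring | Tolkien | 428   | 5959 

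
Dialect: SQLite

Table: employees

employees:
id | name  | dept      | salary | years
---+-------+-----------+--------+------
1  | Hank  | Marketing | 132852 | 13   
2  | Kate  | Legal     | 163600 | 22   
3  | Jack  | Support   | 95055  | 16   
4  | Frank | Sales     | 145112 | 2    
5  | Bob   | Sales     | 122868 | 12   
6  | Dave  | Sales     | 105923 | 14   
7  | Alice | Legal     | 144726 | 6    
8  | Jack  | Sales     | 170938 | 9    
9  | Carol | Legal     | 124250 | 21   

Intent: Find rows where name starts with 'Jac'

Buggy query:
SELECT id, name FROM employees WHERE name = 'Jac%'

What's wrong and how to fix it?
Bug: '=' compares the literal string including the % character; pattern matching needs LIKE

Fix: Replace '=' with LIKE so 'Jac%' is treated as a pattern

Corrected query:
SELECT id, name FROM employees WHERE name LIKE 'Jac%'

Result:
id | name
---+-----
3  | Jack
8  | Jack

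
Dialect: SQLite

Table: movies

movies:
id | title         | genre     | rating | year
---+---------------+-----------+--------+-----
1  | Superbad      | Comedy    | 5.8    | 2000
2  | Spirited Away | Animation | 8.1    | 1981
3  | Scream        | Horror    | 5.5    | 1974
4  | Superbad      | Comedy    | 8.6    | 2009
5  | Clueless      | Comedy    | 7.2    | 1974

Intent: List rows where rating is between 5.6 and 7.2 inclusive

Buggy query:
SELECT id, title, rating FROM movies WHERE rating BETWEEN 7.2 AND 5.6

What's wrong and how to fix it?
Bug: BETWEEN expects the lower bound first; with 7.2 AND 5.6 the range is empty

Fix: Swap the bounds so the smaller value comes first

Corrected query:
SELECT id, title, rating FROM movies WHERE rating BETWEEN 5.6 AND 7.2

Result:
id | title    | rating
---+----------+-------
1  | Superbad | 5.8   
5  | Clueless | 7.2   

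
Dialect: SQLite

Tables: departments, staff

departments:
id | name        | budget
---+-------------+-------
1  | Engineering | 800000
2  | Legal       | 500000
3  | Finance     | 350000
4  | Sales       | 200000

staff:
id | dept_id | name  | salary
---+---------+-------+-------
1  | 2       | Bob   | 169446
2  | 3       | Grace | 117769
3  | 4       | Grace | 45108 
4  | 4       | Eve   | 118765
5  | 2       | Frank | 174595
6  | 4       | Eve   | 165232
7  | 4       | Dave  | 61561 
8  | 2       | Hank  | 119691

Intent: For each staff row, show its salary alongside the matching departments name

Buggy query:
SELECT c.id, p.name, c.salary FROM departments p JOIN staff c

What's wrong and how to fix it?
Bug: Missing join condition: each staff row is matched to all departments rows instead of just its own

Fix: Specify the join condition linking the foreign key to the parent id

Corrected query:
SELECT c.id, p.name, c.salary FROM departments p JOIN staff c ON c.dept_id = p.id

Result:
id | name    | salary
---+---------+-------
1  | Legal   | 169446
2  | Finance | 117769
3  | Sales   | 45108 
4  | Sales   | 118765
5  | Legal   | 174595
6  | Sales   | 165232
7  | Sales   | 61561 
8  | Legal   | 119691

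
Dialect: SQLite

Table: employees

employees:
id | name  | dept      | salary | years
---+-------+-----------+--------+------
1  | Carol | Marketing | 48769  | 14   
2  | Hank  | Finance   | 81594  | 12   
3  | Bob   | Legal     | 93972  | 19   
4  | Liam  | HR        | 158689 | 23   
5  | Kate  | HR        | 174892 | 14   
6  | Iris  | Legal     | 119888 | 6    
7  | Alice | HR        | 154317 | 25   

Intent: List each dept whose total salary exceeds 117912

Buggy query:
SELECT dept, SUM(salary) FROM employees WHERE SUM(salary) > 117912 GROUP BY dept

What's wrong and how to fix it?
Bug: SUM(salary) is an aggregate, but WHERE filters rows before aggregation

Fix: Move the aggregate condition to a HAVING clause

Corrected query:
SELECT dept, SUM(salary) FROM employees GROUP BY dept HAVING SUM(salary) > 117912

Result:
dept  | SUM(salary)
------+------------
HR    | 487898     
Legal | 213860     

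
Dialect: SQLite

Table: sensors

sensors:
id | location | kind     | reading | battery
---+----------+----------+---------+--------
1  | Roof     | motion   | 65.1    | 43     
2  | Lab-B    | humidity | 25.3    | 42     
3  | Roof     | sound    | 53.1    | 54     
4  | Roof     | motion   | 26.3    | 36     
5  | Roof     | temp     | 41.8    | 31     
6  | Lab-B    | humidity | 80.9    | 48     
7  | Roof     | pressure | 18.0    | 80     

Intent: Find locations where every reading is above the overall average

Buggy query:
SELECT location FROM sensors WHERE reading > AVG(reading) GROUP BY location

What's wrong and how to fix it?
Bug: AVG() is an aggregate; it can't sit directly in WHERE

Fix: Compute the overall average in a scalar subquery and compare each group's MIN against it in HAVING

Corrected query:
SELECT location FROM sensors GROUP BY location HAVING MIN(reading) > (SELECT AVG(reading) FROM sensors)

Result:
(no rows)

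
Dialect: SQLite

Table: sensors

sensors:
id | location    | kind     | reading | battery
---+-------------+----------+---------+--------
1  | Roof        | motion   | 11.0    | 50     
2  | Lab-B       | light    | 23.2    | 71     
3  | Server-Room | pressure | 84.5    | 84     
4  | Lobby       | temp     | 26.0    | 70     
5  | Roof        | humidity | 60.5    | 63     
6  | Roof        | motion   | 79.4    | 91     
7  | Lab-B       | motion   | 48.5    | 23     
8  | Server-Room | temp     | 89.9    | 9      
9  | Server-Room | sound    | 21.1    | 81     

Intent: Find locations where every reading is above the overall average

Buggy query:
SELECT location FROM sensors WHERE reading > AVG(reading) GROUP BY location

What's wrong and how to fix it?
Bug: AVG() is an aggregate; it can't sit directly in WHERE

Fix: Compute the overall average in a scalar subquery and compare each group's MIN against it in HAVING

Corrected query:
SELECT location FROM sensors GROUP BY location HAVING MIN(reading) > (SELECT AVG(reading) FROM sensors)

Result:
(no rows)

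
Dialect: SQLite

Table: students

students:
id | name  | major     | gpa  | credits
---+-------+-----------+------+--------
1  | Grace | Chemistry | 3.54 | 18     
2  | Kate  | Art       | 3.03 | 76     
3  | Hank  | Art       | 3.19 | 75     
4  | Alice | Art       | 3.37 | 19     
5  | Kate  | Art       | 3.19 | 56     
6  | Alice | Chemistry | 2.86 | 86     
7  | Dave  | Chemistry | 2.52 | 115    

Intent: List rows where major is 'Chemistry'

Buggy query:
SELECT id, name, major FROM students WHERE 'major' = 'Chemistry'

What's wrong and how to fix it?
Bug: 'major' in single quotes is a string literal, not the column; the comparison is literal-vs-literal and never true

Fix: Remove the quotes around the column name (or use double quotes for an identifier)

Corrected query:
SELECT id, name, major FROM students WHERE major = 'Chemistry'

Result:
id | name  | major    
---+-------+----------
1  | Grace | Chemistry
6  | Alice | Chemistry
7  | Dave  | Chemistry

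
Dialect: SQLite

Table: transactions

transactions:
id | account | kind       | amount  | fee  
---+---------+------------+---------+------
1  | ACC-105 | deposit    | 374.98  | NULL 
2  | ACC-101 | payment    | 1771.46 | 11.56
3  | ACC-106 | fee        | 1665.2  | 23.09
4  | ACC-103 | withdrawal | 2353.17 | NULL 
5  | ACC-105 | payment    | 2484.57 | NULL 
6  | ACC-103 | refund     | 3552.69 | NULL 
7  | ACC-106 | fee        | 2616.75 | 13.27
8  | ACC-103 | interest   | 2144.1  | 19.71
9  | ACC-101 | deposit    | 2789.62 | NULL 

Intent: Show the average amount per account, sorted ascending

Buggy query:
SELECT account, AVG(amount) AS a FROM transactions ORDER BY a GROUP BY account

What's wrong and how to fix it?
Bug: ORDER BY appears before GROUP BY; SQL clause order requires GROUP BY first

Fix: Reorder: SELECT … FROM … GROUP BY … ORDER BY …

Corrected query:
SELECT account, AVG(amount) AS a FROM transactions GROUP BY account ORDER BY a

Result:
account | a       
--------+---------
ACC-105 | 1429.775
ACC-106 | 2140.975
ACC-101 | 2280.54 
ACC-103 | 2683.32 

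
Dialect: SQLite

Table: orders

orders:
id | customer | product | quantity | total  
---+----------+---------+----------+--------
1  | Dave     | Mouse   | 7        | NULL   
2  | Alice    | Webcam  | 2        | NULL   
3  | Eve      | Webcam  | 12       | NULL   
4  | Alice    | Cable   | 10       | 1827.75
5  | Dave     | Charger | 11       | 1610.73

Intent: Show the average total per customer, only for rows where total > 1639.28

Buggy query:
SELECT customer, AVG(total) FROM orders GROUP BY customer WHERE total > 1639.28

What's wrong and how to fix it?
Bug: Row-level WHERE must come before GROUP BY in the clause order

Fix: Place WHERE between FROM and GROUP BY

Corrected query:
SELECT customer, AVG(total) FROM orders WHERE total > 1639.28 GROUP BY customer

Result:
customer | AVG(total)
---------+-----------
Alice    | 1827.75   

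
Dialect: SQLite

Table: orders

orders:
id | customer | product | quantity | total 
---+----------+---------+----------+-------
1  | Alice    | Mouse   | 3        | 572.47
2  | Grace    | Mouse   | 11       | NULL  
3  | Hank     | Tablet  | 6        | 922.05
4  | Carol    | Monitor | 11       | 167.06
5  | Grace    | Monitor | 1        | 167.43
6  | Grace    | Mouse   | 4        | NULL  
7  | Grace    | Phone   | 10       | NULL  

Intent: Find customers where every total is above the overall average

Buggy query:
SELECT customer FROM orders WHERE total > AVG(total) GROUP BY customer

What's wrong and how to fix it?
Bug: AVG() is an aggregate; it can't sit directly in WHERE

Fix: Use a subquery for AVG and a HAVING MIN(...) filter so the condition holds for every row in the group

Corrected query:
SELECT customer FROM orders GROUP BY customer HAVING MIN(total) > (SELECT AVG(total) FROM orders)

Result:
customer
--------
Alice   
Hank    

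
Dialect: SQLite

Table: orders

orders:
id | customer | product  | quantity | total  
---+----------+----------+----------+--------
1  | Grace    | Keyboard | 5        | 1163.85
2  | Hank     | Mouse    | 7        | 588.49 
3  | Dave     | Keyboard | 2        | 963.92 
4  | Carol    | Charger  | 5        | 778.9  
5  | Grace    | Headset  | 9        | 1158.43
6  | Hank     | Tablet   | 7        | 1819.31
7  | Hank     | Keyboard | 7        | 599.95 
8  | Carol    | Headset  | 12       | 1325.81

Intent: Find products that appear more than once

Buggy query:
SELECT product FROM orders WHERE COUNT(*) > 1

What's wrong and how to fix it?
Bug: WHERE can't reference COUNT(*); aggregates are computed after WHERE

Fix: Group first, then use HAVING for the count condition

Corrected query:
SELECT product FROM orders GROUP BY product HAVING COUNT(*) > 1

Result:
product 
--------
Headset 
Keyboard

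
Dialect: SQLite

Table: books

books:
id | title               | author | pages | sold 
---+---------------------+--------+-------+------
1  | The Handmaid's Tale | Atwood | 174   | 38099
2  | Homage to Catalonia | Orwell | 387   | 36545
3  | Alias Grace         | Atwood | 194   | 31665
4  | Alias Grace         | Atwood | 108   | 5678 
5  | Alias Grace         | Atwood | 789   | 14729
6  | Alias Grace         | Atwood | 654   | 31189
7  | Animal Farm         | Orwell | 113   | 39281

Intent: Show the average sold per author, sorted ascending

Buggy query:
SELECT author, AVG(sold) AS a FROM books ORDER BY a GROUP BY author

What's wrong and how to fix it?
Bug: ORDER BY appears before GROUP BY; SQL clause order requires GROUP BY first

Fix: Move ORDER BY to the end, after GROUP BY

Corrected query:
SELECT author, AVG(sold) AS a FROM books GROUP BY author ORDER BY a

Result:
author | a    
-------+------
Atwood | 24272
Orwell | 37913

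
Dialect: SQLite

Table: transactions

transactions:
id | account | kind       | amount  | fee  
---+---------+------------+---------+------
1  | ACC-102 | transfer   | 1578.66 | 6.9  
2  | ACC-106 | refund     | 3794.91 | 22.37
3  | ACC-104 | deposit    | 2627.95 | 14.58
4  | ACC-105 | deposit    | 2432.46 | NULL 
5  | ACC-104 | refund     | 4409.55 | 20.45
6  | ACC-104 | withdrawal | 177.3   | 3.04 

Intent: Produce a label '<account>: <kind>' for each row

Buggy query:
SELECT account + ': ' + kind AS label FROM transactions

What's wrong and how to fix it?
Bug: '+' is numeric addition; on text columns SQLite converts them to 0 instead of concatenating

Fix: Replace + with || to concatenate text

Corrected query:
SELECT account || ': ' || kind AS label FROM transactions

Result:
label              
-------------------
ACC-102: transfer  
ACC-106: refund    
ACC-104: deposit   
ACC-105: deposit   
ACC-104: refund    
ACC-104: withdrawal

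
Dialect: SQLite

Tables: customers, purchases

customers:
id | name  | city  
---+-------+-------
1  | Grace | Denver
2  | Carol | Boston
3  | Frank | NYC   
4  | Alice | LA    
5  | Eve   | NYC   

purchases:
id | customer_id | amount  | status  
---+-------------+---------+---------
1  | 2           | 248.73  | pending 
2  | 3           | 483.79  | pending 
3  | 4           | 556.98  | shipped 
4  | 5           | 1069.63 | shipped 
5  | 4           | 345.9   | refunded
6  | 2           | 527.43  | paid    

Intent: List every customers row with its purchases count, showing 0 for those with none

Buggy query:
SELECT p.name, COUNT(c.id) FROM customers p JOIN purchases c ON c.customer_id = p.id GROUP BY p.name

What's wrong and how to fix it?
Bug: An inner join excludes parents with zero children

Fix: Use LEFT JOIN so parents without children still appear (COUNT(c.id) gives 0)

Corrected query:
SELECT p.name, COUNT(c.id) FROM customers p LEFT JOIN purchases c ON c.customer_id = p.id GROUP BY p.name

Result:
name  | COUNT(c.id)
------+------------
Alice | 2          
Carol | 2          
Eve   | 1          
Frank | 1          
Grace | 0          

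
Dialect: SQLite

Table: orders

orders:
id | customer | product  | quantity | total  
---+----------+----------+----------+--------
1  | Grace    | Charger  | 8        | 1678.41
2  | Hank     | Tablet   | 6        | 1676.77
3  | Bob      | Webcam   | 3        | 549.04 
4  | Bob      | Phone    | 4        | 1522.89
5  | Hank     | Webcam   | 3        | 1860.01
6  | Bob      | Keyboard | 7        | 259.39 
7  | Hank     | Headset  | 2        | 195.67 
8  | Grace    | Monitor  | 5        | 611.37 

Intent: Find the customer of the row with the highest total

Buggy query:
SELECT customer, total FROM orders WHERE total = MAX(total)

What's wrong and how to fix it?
Bug: WHERE is evaluated per row; an aggregate over the whole table isn't defined there

Fix: Use a subquery: WHERE total = (SELECT MAX(total) FROM orders)

Corrected query:
SELECT customer, total FROM orders WHERE total = (SELECT MAX(total) FROM orders)

Result:
customer | total  
---------+--------
Hank     | 1860.01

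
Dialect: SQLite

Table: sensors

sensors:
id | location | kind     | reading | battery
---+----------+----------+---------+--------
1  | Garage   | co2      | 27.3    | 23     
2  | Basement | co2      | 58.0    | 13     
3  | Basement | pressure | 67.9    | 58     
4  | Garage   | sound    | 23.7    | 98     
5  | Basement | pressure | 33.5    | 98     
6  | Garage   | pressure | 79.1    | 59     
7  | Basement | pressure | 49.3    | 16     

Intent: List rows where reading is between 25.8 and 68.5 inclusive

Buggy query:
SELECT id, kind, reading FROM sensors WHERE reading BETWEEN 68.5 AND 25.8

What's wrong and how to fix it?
Bug: The bounds are reversed; BETWEEN a AND b requires a <= b to match anything

Fix: Write BETWEEN 25.8 AND 68.5

Corrected query:
SELECT id, kind, reading FROM sensors WHERE reading BETWEEN 25.8 AND 68.5

Result:
id | kind     | reading
---+----------+--------
1  | co2      | 27.3   
2  | co2      | 58     
3  | pressure | 67.9   
5  | pressure | 33.5   
7  | pressure | 49.3   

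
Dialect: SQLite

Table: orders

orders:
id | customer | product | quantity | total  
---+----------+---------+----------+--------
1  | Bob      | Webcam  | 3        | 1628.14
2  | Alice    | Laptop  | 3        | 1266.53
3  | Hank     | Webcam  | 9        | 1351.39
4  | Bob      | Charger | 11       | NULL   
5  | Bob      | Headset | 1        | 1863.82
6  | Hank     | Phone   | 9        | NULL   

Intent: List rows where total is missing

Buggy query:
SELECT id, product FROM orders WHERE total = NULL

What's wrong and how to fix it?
Bug: Comparing to NULL with '=' never matches; NULL = NULL is unknown, not true

Fix: Use IS NULL to test for NULL

Corrected query:
SELECT id, product FROM orders WHERE total IS NULL

Result:
id | product
---+--------
4  | Charger
6  | Phone  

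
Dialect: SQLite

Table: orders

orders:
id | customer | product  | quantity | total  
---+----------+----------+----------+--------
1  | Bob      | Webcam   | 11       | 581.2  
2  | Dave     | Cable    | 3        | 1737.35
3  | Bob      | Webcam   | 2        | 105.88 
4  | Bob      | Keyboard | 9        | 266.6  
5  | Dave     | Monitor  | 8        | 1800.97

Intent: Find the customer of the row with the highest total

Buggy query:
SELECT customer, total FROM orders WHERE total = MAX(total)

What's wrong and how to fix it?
Bug: MAX(total) is an aggregate and cannot be used directly in WHERE

Fix: Wrap MAX in a scalar subquery so WHERE compares against a single value

Corrected query:
SELECT customer, total FROM orders WHERE total = (SELECT MAX(total) FROM orders)

Result:
customer | total  
---------+--------
Dave     | 1800.97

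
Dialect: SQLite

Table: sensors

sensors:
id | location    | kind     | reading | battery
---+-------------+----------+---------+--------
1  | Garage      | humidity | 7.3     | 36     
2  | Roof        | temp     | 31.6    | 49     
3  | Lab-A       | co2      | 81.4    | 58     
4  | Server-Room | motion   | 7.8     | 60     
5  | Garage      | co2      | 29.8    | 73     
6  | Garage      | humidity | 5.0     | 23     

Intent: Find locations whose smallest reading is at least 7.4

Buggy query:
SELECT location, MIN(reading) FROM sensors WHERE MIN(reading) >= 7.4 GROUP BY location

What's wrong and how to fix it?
Bug: MIN() in WHERE is a misuse of aggregate

Fix: Use HAVING for the per-group MIN condition

Corrected query:
SELECT location, MIN(reading) FROM sensors GROUP BY location HAVING MIN(reading) >= 7.4

Result:
location    | MIN(reading)
------------+-------------
Lab-A       | 81.4        
Roof        | 31.6        
Server-Room | 7.8         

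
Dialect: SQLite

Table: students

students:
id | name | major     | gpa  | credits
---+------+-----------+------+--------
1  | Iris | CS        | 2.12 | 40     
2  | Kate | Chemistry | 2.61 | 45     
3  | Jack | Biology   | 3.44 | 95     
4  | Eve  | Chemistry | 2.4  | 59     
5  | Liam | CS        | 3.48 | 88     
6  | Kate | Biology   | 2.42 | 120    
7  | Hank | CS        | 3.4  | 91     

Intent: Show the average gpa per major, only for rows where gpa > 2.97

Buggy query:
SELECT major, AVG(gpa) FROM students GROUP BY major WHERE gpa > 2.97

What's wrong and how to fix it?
Bug: Row-level WHERE must come before GROUP BY in the clause order

Fix: Place WHERE between FROM and GROUP BY

Corrected query:
SELECT major, AVG(gpa) FROM students WHERE gpa > 2.97 GROUP BY major

Result:
major   | AVG(gpa)
--------+---------
Biology | 3.44    
CS      | 3.44    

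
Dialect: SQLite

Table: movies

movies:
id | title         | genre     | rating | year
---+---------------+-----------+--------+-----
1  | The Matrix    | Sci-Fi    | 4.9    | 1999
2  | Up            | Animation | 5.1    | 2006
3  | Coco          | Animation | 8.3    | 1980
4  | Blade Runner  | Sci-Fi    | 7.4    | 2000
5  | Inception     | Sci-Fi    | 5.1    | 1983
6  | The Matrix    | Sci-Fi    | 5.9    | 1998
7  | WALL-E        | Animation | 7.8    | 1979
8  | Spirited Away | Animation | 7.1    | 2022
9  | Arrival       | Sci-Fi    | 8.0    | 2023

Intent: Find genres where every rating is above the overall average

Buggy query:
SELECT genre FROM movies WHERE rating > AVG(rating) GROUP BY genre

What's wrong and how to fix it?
Bug: AVG() is an aggregate; it can't sit directly in WHERE

Fix: Use a subquery for AVG and a HAVING MIN(...) filter so the condition holds for every row in the group

Corrected query:
SELECT genre FROM movies GROUP BY genre HAVING MIN(rating) > (SELECT AVG(rating) FROM movies)

Result:
(no rows)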